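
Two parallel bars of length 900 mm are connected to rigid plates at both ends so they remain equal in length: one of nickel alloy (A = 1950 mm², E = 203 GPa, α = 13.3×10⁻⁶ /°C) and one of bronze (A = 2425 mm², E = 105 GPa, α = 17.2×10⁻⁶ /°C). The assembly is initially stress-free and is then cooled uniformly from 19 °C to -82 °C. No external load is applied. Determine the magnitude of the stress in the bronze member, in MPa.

σ ≈ 25.2 MPa (tensile)

The bronze has the larger α, so on cooling it would change length more than the nickel alloy if both were free. The rigid plates force a common final length, so the bronze is put into tension and the nickel alloy into compression, with equal and opposite forces P (no external load).
Compatibility of the two members (thermal + elastic change equal): (α₁ − α₂)ΔT = P·[1/(A₁E₁) + 1/(A₂E₂)].
|α₁ − α₂|·ΔT = 3.9×10⁻⁶ × 101 = 0.0003939.
1/(A₁E₁) + 1/(A₂E₂) = 1/(1950×203×10³) + 1/(2425×105×10³) = 6.454×10⁻⁹ N⁻¹.
So P = 0.0003939 / 6.454×10⁻⁹ = 61.04 kN.
σ_{bronze} = P/A₂ = 61040/2425 = 25.17 MPa, tensile.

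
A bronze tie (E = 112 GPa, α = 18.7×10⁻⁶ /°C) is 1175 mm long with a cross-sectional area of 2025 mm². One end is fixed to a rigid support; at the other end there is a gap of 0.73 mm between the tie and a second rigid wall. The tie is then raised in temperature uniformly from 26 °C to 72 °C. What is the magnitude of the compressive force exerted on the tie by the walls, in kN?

Unrestrained expansion: δ_free = αΔT L = 18.7×10⁻⁶ × 46 × 1175 = 1.011 mm.
After closing the 0.73 mm clearance, 1.011 − 0.73 = 0.2807 mm of expansion remains to be suppressed by the wall.
That suppressed elongation corresponds to σ = E·Δ/L = 112×10³ × 0.2807/1175 = 26.76 MPa.
P = σA = 26.76 × 2025 = 54.19 kN.

P ≈ 54.2 kN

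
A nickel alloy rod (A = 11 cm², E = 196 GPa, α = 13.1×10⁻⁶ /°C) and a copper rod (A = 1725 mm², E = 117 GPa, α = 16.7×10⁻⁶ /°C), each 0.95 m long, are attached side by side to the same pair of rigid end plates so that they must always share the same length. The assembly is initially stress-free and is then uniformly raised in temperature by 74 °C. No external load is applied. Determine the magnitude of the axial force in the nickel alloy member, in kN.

Both members must finish at the same length. With the larger α, the copper tends to over-expand; the plates restrain it, putting the copper in compression and the nickel alloy in tension. With no external load the two internal forces are equal and opposite, magnitude P.
Compatibility of the two members (thermal + elastic change equal): (α₁ − α₂)ΔT = P·[1/(A₁E₁) + 1/(A₂E₂)].
|α₁ − α₂|·ΔT = 3.6×10⁻⁶ × 74 = 0.0002664.
1/(A₁E₁) + 1/(A₂E₂) = 1/(1100×196×10³) + 1/(1725×117×10³) = 9.593×10⁻⁹ N⁻¹.
So P = 0.0002664 / 9.593×10⁻⁹ = 27.77 kN.

P ≈ 27.8 kN (tensile in the nickel alloy)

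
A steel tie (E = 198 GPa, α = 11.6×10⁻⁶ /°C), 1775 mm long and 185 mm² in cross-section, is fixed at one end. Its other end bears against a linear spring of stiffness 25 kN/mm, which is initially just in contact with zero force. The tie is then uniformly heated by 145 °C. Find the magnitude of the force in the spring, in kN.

Free thermal expansion: δ_free = αΔT L = 11.6×10⁻⁶ × 145 × 1775 = 2.986 mm.
Let P be the compressive force at the spring. The tie shortens elastically by PL/(AE) and the spring compresses by P/k; together these equal δ_free.
So P = δ_free / [L/(AE) + 1/k] = 2.986 / [ 1775/(185×198×10³) + 1/(25×10³) ].
P = 2.986 / 8.846×10⁻⁵ = 33750 N.

P ≈ 33.8 kN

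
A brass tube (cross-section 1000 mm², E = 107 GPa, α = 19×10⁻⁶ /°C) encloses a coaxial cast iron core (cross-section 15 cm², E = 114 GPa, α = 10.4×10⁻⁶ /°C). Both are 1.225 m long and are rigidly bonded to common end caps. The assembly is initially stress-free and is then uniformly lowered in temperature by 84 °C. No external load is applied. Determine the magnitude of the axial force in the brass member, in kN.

P ≈ 47.5 kN (tensile in the brass)

Both members must finish at the same length. With the larger α, the brass tends to over-contract; the plates restrain it, putting the brass in tension and the cast iron in compression. With no external load the two internal forces are equal and opposite, magnitude P.
Equating the net (thermal + elastic) strains gives |α₁ − α₂|·ΔT = P·[1/(A₁E₁) + 1/(A₂E₂)].
|α₁ − α₂|·ΔT = 8.6×10⁻⁶ × 84 = 0.0007224.
1/(A₁E₁) + 1/(A₂E₂) = 1/(1000×107×10³) + 1/(1500×114×10³) = 1.519×10⁻⁸ N⁻¹.
P = 0.0007224 / 1.519×10⁻⁸ = 47550 N = 47.55 kN.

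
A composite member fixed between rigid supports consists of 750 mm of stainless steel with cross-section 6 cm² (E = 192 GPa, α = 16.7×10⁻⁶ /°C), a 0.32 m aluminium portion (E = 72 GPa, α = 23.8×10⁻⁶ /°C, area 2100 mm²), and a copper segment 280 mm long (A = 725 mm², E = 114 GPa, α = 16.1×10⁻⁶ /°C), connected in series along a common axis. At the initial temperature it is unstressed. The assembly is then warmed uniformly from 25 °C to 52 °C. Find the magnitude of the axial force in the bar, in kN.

With the walls removed the bar would change length by δ_free = Σ αᵢΔT Lᵢ = 16.7×10⁻⁶×27×750 + 23.8×10⁻⁶×27×320 + 16.1×10⁻⁶×27×280 = 0.6655 mm.
The rigid supports impose zero overall length change; the single axial force P common to all segments must satisfy P Σ Lᵢ/(AᵢEᵢ) = δ_free.
The series flexibility is Σ Lᵢ/(AᵢEᵢ) = 750/(600×192×10³) + 320/(2100×72×10³) + 280/(725×114×10³) = 1.201×10⁻⁵ mm/N.
P = 0.6655 / 1.201×10⁻⁵ = 55390 N = 55.39 kN, compressive.

P ≈ 55.4 kN (compressive)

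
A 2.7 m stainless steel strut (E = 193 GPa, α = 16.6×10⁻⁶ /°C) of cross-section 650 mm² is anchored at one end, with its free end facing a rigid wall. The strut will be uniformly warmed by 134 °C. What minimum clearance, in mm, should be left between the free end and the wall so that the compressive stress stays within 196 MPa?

g ≈ 3.26 mm

Free expansion if unrestrained: δ_free = αΔT L = 16.6×10⁻⁶ × 134 × 2700 = 6.006 mm.
At the allowable stress the elastic shortening the wall may impose is σL/E = 196 × 2700 / (193×10³) = 2.742 mm.
So the gap has to take up the difference, g_min = δ_free − σL/E = 6.006 − 2.742 = 3.264 mm.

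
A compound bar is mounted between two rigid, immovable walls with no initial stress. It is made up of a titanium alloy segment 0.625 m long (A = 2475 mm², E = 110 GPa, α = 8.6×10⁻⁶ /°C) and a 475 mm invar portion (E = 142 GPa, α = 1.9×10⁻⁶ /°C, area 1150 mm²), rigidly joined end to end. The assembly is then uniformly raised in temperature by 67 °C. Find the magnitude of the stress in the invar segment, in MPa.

Free thermal expansion of the whole bar: Σ αᵢΔT Lᵢ = 8.6×10⁻⁶×67×625 + 1.9×10⁻⁶×67×475 = 0.4206 mm.
The rigid supports impose zero overall length change; the single axial force P common to all segments must satisfy P Σ Lᵢ/(AᵢEᵢ) = δ_free.
The series flexibility is Σ Lᵢ/(AᵢEᵢ) = 625/(2475×110×10³) + 475/(1150×142×10³) = 5.204×10⁻⁶ mm/N.
Hence P = δ_free / Σ(L/AE) = 0.4206/5.204×10⁻⁶ = 80.81 kN (compressive).
σ_{invar} = P / A = 80810 / 1150 = 70.27 MPa.

σ ≈ 70.3 MPa (compressive)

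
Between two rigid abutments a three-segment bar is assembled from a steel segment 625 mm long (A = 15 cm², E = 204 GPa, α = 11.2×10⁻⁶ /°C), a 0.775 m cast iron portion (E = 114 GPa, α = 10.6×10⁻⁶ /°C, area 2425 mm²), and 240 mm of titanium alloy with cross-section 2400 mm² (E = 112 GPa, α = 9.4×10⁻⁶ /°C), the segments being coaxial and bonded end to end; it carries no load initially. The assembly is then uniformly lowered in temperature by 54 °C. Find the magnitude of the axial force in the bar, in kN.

With the walls removed the bar would change length by δ_free = Σ αᵢΔT Lᵢ = 11.2×10⁻⁶×54×625 + 10.6×10⁻⁶×54×775 + 9.4×10⁻⁶×54×240 = 0.9434 mm.
The walls prevent any net length change, so an axial force P (same in every segment) develops. Compatibility: P · Σ Lᵢ/(AᵢEᵢ) = δ_free.
Σ Lᵢ/(AᵢEᵢ) = 625/(1500×204×10³) + 775/(2425×114×10³) + 240/(2400×112×10³) = 5.739×10⁻⁶ mm/N.
Hence P = δ_free / Σ(L/AE) = 0.9434/5.739×10⁻⁶ = 164.4 kN (tensile).

P ≈ 164 kN (tensile)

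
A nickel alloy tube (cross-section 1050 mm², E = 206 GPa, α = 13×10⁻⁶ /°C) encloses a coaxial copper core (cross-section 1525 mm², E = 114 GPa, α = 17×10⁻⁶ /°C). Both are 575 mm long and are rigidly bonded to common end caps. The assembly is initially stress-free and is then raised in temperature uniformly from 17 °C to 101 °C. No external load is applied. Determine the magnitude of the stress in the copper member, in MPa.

Both members must finish at the same length. With the larger α, the copper tends to over-expand; the plates restrain it, putting the copper in compression and the nickel alloy in tension. With no external load the two internal forces are equal and opposite, magnitude P.
Setting the final lengths equal and cancelling L: (α₁ − α₂)ΔT = P/(A₁E₁) + P/(A₂E₂).
|α₁ − α₂|·ΔT = 4×10⁻⁶ × 84 = 0.000336.
1/(A₁E₁) + 1/(A₂E₂) = 1/(1050×206×10³) + 1/(1525×114×10³) = 1.038×10⁻⁸ N⁻¹.
So P = 0.000336 / 1.038×10⁻⁸ = 32.38 kN.
σ_{copper} = P/A₂ = 32380/1525 = 21.24 MPa, compressive.

σ ≈ 21.2 MPa (compressive)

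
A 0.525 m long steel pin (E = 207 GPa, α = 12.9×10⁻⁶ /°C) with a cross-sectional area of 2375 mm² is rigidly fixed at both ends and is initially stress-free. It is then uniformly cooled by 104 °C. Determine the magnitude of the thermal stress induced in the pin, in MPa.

σ ≈ 278 MPa (tensile)

The supports are rigid, so the total axial strain is zero. The restrained thermal strain is ε = αΔT = 12.9×10⁻⁶ × 104 = 1341.6×10⁻⁶.
σ = EαΔT = 207×10³ × 12.9×10⁻⁶ × 104 = 277.7 MPa (tensile; the pin is trying to contract).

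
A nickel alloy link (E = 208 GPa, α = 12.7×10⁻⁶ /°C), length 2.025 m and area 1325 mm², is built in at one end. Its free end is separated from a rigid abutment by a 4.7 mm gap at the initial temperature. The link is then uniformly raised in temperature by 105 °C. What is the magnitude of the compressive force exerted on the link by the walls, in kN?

Free thermal elongation = αΔT L = 12.7×10⁻⁶ × 105 × 2025 = 2.7 mm.
Since δ_free = 2.7 mm is less than the 4.7 mm gap, the link never touches the wall. No axial force develops.

P ≈ 0 kN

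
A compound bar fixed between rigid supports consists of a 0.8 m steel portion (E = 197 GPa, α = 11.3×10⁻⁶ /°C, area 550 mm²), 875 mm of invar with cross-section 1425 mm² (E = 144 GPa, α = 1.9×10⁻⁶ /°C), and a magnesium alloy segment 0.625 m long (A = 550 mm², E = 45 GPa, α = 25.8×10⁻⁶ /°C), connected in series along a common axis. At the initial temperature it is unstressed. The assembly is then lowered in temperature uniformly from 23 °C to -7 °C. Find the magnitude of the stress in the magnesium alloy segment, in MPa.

If the supports were absent, the total length change would be Σ αᵢΔT Lᵢ = 11.3×10⁻⁶×30×800 + 1.9×10⁻⁶×30×875 + 25.8×10⁻⁶×30×625 = 0.8048 mm.
The walls prevent any net length change, so an axial force P (same in every segment) develops. Compatibility: P · Σ Lᵢ/(AᵢEᵢ) = δ_free.
The series flexibility is Σ Lᵢ/(AᵢEᵢ) = 800/(550×197×10³) + 875/(1425×144×10³) + 625/(550×45×10³) = 3.69×10⁻⁵ mm/N.
P = 0.8048 / 3.69×10⁻⁵ = 21810 N = 21.81 kN, tensile.
σ_{magnesium alloy} = P / A = 21810 / 550 = 39.66 MPa.

σ ≈ 39.7 MPa (tensile)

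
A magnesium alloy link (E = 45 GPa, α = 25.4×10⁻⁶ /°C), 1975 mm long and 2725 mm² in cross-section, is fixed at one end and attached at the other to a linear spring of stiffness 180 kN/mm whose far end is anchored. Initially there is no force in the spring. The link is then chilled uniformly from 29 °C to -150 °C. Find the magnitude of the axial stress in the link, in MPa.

σ ≈ 152 MPa (tensile)

Free thermal contraction: δ_free = αΔT L = 25.4×10⁻⁶ × 179 × 1975 = 8.98 mm.
Let P be the tensile force in the spring. The link extends elastically by PL/(AE) and the spring stretches by P/k; together these equal δ_free.
So P = δ_free / [L/(AE) + 1/k] = 8.98 / [ 1975/(2725×45×10³) + 1/(180×10³) ].
P = 8.98 / 2.166×10⁻⁵ = 414500 N.
σ = P/A = 414500/2725 = 152.1 MPa.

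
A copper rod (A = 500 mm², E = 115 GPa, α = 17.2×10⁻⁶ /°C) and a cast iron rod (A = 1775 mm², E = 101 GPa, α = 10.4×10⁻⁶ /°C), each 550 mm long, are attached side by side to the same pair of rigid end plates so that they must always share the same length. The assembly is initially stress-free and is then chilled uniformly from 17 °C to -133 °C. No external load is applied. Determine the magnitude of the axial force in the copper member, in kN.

P ≈ 44.4 kN (tensile in the copper)

The copper has the larger α, so on cooling it would change length more than the cast iron if both were free. The rigid plates force a common final length, so the copper is put into tension and the cast iron into compression, with equal and opposite forces P (no external load).
Setting the final lengths equal and cancelling L: (α₁ − α₂)ΔT = P/(A₁E₁) + P/(A₂E₂).
|α₁ − α₂|·ΔT = 6.8×10⁻⁶ × 150 = 0.00102.
1/(A₁E₁) + 1/(A₂E₂) = 1/(500×115×10³) + 1/(1775×101×10³) = 2.297×10⁻⁸ N⁻¹.
P = 0.00102 / 2.297×10⁻⁸ = 44410 N = 44.41 kN.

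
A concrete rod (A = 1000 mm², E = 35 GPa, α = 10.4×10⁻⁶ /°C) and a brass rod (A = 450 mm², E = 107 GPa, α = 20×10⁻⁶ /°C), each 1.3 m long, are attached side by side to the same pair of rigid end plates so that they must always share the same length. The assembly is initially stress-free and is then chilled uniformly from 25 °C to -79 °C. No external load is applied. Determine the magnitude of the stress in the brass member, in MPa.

Both members must finish at the same length. With the larger α, the brass tends to over-contract; the plates restrain it, putting the brass in tension and the concrete in compression. With no external load the two internal forces are equal and opposite, magnitude P.
Compatibility of the two members (thermal + elastic change equal): (α₁ − α₂)ΔT = P·[1/(A₁E₁) + 1/(A₂E₂)].
|α₁ − α₂|·ΔT = 9.6×10⁻⁶ × 104 = 0.0009984.
1/(A₁E₁) + 1/(A₂E₂) = 1/(1000×35×10³) + 1/(450×107×10³) = 4.934×10⁻⁸ N⁻¹.
P = 0.0009984 / 4.934×10⁻⁸ = 20240 N = 20.24 kN.
σ_{brass} = P/A₂ = 20240/450 = 44.97 MPa, tensile.

σ ≈ 45 MPa (tensile)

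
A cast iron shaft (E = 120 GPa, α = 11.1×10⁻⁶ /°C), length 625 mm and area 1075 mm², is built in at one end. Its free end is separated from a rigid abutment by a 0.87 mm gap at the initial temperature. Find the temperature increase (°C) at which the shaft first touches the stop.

ΔT ≈ 125 °C

The gap closes when αΔT L = 0.87 mm, since the shaft is still unstressed at that instant.
So ΔT = g/(αL) = 0.87/(11.1×10⁻⁶ × 625) = 125.4 °C.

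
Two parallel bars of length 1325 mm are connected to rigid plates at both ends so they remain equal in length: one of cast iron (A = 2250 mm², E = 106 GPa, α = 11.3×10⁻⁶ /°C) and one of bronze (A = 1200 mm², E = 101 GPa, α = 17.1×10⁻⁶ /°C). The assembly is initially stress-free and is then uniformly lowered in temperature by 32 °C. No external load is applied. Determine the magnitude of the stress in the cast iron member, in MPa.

The bronze has the larger α, so on cooling it would change length more than the cast iron if both were free. The rigid plates force a common final length, so the bronze is put into tension and the cast iron into compression, with equal and opposite forces P (no external load).
Setting the final lengths equal and cancelling L: (α₁ − α₂)ΔT = P/(A₁E₁) + P/(A₂E₂).
|α₁ − α₂|·ΔT = 5.8×10⁻⁶ × 32 = 0.0001856.
1/(A₁E₁) + 1/(A₂E₂) = 1/(2250×106×10³) + 1/(1200×101×10³) = 1.244×10⁻⁸ N⁻¹.
P = 0.0001856 / 1.244×10⁻⁸ = 14920 N = 14.92 kN.
σ_{cast iron} = P/A₁ = 14920/2250 = 6.629 MPa, compressive.

σ ≈ 6.63 MPa (compressive)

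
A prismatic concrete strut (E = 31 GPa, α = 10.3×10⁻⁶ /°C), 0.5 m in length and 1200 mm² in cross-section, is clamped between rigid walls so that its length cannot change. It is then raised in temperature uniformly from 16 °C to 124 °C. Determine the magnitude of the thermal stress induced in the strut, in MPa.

The supports are rigid, so the total axial strain is zero. The restrained thermal strain is ε = αΔT = 10.3×10⁻⁶ × 108 = 1112.4×10⁻⁶.
The stress required to suppress this strain is σ = Eε = 31×10³ × 1112.4×10⁻⁶ = 34.48 MPa, compressive since the strut is trying to expand.

σ ≈ 34.5 MPa (compressive)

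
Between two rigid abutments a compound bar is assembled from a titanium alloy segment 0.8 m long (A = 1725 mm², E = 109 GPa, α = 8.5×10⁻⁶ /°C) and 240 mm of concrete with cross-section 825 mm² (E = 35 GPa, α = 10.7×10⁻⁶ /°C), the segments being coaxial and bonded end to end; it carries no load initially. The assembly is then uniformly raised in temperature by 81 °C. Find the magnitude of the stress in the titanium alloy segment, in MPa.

With the walls removed the bar would change length by δ_free = Σ αᵢΔT Lᵢ = 8.5×10⁻⁶×81×800 + 10.7×10⁻⁶×81×240 = 0.7588 mm.
The rigid supports impose zero overall length change; the single axial force P common to all segments must satisfy P Σ Lᵢ/(AᵢEᵢ) = δ_free.
The series flexibility is Σ Lᵢ/(AᵢEᵢ) = 800/(1725×109×10³) + 240/(825×35×10³) = 1.257×10⁻⁵ mm/N.
Hence P = δ_free / Σ(L/AE) = 0.7588/1.257×10⁻⁵ = 60.38 kN (compressive).
σ_{titanium alloy} = P / A = 60380 / 1725 = 35.01 MPa.

σ ≈ 35 MPa (compressive)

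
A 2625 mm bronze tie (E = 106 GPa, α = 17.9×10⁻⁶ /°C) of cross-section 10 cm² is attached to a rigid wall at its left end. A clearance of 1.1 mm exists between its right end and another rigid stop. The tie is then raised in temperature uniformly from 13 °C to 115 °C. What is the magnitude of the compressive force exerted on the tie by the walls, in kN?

Unrestrained expansion: δ_free = αΔT L = 17.9×10⁻⁶ × 102 × 2625 = 4.793 mm.
After closing the 1.1 mm clearance, 4.793 − 1.1 = 3.693 mm of expansion remains to be suppressed by the wall.
So σ = E(δ_free − g)/L = 106×10³ × 3.693/2625 = 149.1 MPa.
P = σA = 149.1 × 1000 = 149.1 kN.

P ≈ 149 kN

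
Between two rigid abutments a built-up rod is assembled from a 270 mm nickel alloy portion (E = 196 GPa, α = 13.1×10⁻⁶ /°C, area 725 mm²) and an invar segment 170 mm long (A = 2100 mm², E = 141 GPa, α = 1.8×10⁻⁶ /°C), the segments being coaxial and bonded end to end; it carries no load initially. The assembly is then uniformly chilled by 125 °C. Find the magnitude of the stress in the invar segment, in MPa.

σ ≈ 92.5 MPa (tensile)

Free thermal contraction of the whole bar: Σ αᵢΔT Lᵢ = 13.1×10⁻⁶×125×270 + 1.8×10⁻⁶×125×170 = 0.4804 mm.
Since the ends are fixed, an axial force P builds up, equal in every segment, with P · Σ Lᵢ/(AᵢEᵢ) = δ_free.
The series flexibility is Σ Lᵢ/(AᵢEᵢ) = 270/(725×196×10³) + 170/(2100×141×10³) = 2.474×10⁻⁶ mm/N.
Hence P = δ_free / Σ(L/AE) = 0.4804/2.474×10⁻⁶ = 194.2 kN (tensile).
σ_{invar} = P / A = 194200 / 2100 = 92.45 MPa.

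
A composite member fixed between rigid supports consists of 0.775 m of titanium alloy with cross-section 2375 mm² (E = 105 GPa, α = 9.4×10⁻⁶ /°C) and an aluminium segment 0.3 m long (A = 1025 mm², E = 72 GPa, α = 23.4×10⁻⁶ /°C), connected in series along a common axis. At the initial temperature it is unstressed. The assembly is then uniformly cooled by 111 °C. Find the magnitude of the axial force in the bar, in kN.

P ≈ 221 kN (tensile)

If the supports were absent, the total length change would be Σ αᵢΔT Lᵢ = 9.4×10⁻⁶×111×775 + 23.4×10⁻⁶×111×300 = 1.588 mm.
The rigid supports impose zero overall length change; the single axial force P common to all segments must satisfy P Σ Lᵢ/(AᵢEᵢ) = δ_free.
Σ Lᵢ/(AᵢEᵢ) = 775/(2375×105×10³) + 300/(1025×72×10³) = 7.173×10⁻⁶ mm/N.
P = 1.588 / 7.173×10⁻⁶ = 221400 N = 221.4 kN, tensile.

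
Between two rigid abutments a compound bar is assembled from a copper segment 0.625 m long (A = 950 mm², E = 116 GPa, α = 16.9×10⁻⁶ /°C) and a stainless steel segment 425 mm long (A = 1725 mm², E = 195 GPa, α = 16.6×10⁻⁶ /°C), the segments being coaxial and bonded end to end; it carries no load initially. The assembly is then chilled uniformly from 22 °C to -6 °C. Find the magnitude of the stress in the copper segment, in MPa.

If the supports were absent, the total length change would be Σ αᵢΔT Lᵢ = 16.9×10⁻⁶×28×625 + 16.6×10⁻⁶×28×425 = 0.4933 mm.
The walls prevent any net length change, so an axial force P (same in every segment) develops. Compatibility: P · Σ Lᵢ/(AᵢEᵢ) = δ_free.
The series flexibility is Σ Lᵢ/(AᵢEᵢ) = 625/(950×116×10³) + 425/(1725×195×10³) = 6.935×10⁻⁶ mm/N.
Hence P = δ_free / Σ(L/AE) = 0.4933/6.935×10⁻⁶ = 71.13 kN (tensile).
σ_{copper} = P / A = 71130 / 950 = 74.87 MPa.

σ ≈ 74.9 MPa (tensile)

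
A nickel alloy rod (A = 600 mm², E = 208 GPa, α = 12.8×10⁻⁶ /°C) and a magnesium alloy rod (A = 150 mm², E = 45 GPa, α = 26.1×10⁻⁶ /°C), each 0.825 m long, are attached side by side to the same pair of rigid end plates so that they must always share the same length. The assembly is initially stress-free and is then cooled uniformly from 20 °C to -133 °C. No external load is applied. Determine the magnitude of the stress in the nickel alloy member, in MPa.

The magnesium alloy has the larger α, so on cooling it would change length more than the nickel alloy if both were free. The rigid plates force a common final length, so the magnesium alloy is put into tension and the nickel alloy into compression, with equal and opposite forces P (no external load).
Compatibility of the two members (thermal + elastic change equal): (α₁ − α₂)ΔT = P·[1/(A₁E₁) + 1/(A₂E₂)].
|α₁ − α₂|·ΔT = 13.3×10⁻⁶ × 153 = 0.002035.
1/(A₁E₁) + 1/(A₂E₂) = 1/(600×208×10³) + 1/(150×45×10³) = 1.562×10⁻⁷ N⁻¹.
P = 0.002035 / 1.562×10⁻⁷ = 13030 N = 13.03 kN.
σ_{nickel alloy} = P/A₁ = 13030/600 = 21.72 MPa, compressive.

σ ≈ 21.7 MPa (compressive)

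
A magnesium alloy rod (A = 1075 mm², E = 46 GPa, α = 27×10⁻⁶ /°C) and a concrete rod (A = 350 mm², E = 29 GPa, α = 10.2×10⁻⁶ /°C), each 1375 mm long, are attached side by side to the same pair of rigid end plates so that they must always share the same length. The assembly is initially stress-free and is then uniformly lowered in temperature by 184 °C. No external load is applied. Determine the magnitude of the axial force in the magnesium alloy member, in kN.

The magnesium alloy has the larger α, so on cooling it would change length more than the concrete if both were free. The rigid plates force a common final length, so the magnesium alloy is put into tension and the concrete into compression, with equal and opposite forces P (no external load).
Setting the final lengths equal and cancelling L: (α₁ − α₂)ΔT = P/(A₁E₁) + P/(A₂E₂).
|α₁ − α₂|·ΔT = 16.8×10⁻⁶ × 184 = 0.003091.
1/(A₁E₁) + 1/(A₂E₂) = 1/(1075×46×10³) + 1/(350×29×10³) = 1.187×10⁻⁷ N⁻¹.
P = 0.003091 / 1.187×10⁻⁷ = 26030 N = 26.03 kN.

P ≈ 26 kN (tensile in the magnesium alloy)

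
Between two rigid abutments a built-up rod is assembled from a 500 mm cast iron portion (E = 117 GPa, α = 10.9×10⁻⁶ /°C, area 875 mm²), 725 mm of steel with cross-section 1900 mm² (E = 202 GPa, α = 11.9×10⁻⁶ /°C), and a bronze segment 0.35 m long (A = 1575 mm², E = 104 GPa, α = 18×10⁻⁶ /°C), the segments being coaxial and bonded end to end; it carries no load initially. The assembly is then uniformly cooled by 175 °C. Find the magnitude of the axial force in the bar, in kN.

With the walls removed the bar would change length by δ_free = Σ αᵢΔT Lᵢ = 10.9×10⁻⁶×175×500 + 11.9×10⁻⁶×175×725 + 18×10⁻⁶×175×350 = 3.566 mm.
Since the ends are fixed, an axial force P builds up, equal in every segment, with P · Σ Lᵢ/(AᵢEᵢ) = δ_free.
Σ Lᵢ/(AᵢEᵢ) = 500/(875×117×10³) + 725/(1900×202×10³) + 350/(1575×104×10³) = 8.91×10⁻⁶ mm/N.
P = 3.566 / 8.91×10⁻⁶ = 400200 N = 400.2 kN, tensile.

P ≈ 400 kN (tensile)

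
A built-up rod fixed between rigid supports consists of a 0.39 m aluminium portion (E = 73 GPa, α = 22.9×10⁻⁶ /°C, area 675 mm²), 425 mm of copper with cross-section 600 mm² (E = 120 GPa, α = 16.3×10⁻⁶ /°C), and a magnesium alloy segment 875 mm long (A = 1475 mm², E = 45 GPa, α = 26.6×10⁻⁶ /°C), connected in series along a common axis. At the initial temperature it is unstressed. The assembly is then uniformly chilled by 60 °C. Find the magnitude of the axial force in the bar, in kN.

If the supports were absent, the total length change would be Σ αᵢΔT Lᵢ = 22.9×10⁻⁶×60×390 + 16.3×10⁻⁶×60×425 + 26.6×10⁻⁶×60×875 = 2.348 mm.
The rigid supports impose zero overall length change; the single axial force P common to all segments must satisfy P Σ Lᵢ/(AᵢEᵢ) = δ_free.
The series flexibility is Σ Lᵢ/(AᵢEᵢ) = 390/(675×73×10³) + 425/(600×120×10³) + 875/(1475×45×10³) = 2.7×10⁻⁵ mm/N.
So P = 2.348 / 2.7×10⁻⁵ = 86.96 kN, tensile.

P ≈ 87 kN (tensile)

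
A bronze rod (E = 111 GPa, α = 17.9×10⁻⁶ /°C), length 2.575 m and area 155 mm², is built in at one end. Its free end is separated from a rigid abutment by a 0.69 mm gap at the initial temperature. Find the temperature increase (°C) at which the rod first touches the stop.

ΔT ≈ 15 °C

Contact occurs when the free expansion equals the gap: αΔT L = 0.69 mm.
So ΔT = g/(αL) = 0.69/(17.9×10⁻⁶ × 2575) = 14.97 °C.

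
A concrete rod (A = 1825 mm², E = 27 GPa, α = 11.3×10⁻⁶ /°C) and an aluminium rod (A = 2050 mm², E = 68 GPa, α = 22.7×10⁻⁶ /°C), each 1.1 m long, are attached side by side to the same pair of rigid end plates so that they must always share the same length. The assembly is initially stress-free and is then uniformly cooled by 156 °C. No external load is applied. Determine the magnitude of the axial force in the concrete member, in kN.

P ≈ 64.7 kN (compressive in the concrete)

Both members must finish at the same length. With the larger α, the aluminium tends to over-contract; the plates restrain it, putting the aluminium in tension and the concrete in compression. With no external load the two internal forces are equal and opposite, magnitude P.
Setting the final lengths equal and cancelling L: (α₁ − α₂)ΔT = P/(A₁E₁) + P/(A₂E₂).
|α₁ − α₂|·ΔT = 11.4×10⁻⁶ × 156 = 0.001778.
1/(A₁E₁) + 1/(A₂E₂) = 1/(1825×27×10³) + 1/(2050×68×10³) = 2.747×10⁻⁸ N⁻¹.
So P = 0.001778 / 2.747×10⁻⁸ = 64.74 kN.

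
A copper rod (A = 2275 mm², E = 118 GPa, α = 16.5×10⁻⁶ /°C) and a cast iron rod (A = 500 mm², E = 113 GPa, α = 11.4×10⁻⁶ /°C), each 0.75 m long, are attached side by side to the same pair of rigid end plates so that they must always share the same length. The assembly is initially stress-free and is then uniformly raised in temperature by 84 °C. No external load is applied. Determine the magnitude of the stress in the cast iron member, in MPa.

σ ≈ 40 MPa (tensile)

Equilibrium of a rigid end plate with no external load gives equal and opposite internal forces ±P in the two members. Since α_{copper} > α_{cast iron}, heating drives the copper into compression and the cast iron into tension.
Compatibility of the two members (thermal + elastic change equal): (α₁ − α₂)ΔT = P·[1/(A₁E₁) + 1/(A₂E₂)].
|α₁ − α₂|·ΔT = 5.1×10⁻⁶ × 84 = 0.0004284.
1/(A₁E₁) + 1/(A₂E₂) = 1/(2275×118×10³) + 1/(500×113×10³) = 2.142×10⁻⁸ N⁻¹.
P = 0.0004284 / 2.142×10⁻⁸ = 20000 N = 20 kN.
σ_{cast iron} = P/A₂ = 20000/500 = 39.99 MPa, tensile.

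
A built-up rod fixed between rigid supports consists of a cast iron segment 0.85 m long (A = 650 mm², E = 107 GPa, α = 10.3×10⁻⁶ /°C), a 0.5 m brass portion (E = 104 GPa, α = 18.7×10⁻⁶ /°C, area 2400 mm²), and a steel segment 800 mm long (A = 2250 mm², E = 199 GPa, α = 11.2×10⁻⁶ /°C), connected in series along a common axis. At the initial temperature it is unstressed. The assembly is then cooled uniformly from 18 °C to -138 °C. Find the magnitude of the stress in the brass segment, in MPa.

Free thermal contraction of the whole bar: Σ αᵢΔT Lᵢ = 10.3×10⁻⁶×156×850 + 18.7×10⁻⁶×156×500 + 11.2×10⁻⁶×156×800 = 4.222 mm.
The walls prevent any net length change, so an axial force P (same in every segment) develops. Compatibility: P · Σ Lᵢ/(AᵢEᵢ) = δ_free.
The series flexibility is Σ Lᵢ/(AᵢEᵢ) = 850/(650×107×10³) + 500/(2400×104×10³) + 800/(2250×199×10³) = 1.601×10⁻⁵ mm/N.
So P = 4.222 / 1.601×10⁻⁵ = 263.7 kN, tensile.
σ_{brass} = P / A = 263700 / 2400 = 109.9 MPa.

σ ≈ 110 MPa (tensile)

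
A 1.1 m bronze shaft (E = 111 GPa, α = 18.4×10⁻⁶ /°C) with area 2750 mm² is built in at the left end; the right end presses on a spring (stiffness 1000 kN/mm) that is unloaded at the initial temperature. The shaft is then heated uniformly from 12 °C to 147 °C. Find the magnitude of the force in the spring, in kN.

The unrestrained thermal change is αΔT L = 18.4×10⁻⁶ × 135 × 1100 = 2.732 mm.
With a force P in the spring, the elastic change of the shaft is PL/(AE) and that of the spring is P/k; compatibility requires their sum to equal δ_free.
So P = δ_free / [L/(AE) + 1/k] = 2.732 / [ 1100/(2750×111×10³) + 1/(1000×10³) ].
P = 2.732 / 4.604×10⁻⁶ = 593500 N.

P ≈ 594 kN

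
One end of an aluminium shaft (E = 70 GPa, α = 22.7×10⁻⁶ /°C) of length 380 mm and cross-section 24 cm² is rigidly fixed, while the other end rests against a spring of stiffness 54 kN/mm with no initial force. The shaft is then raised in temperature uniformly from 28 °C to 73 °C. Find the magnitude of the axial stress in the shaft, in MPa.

σ ≈ 7.78 MPa (compressive)

The unrestrained thermal change is αΔT L = 22.7×10⁻⁶ × 45 × 380 = 0.3882 mm.
With a force P in the spring, the elastic change of the shaft is PL/(AE) and that of the spring is P/k; compatibility requires their sum to equal δ_free.
So P = δ_free / [L/(AE) + 1/k] = 0.3882 / [ 380/(2400×70×10³) + 1/(54×10³) ].
P = 0.3882 / 2.078×10⁻⁵ = 18680 N.
σ = P/A = 18680/2400 = 7.783 MPa.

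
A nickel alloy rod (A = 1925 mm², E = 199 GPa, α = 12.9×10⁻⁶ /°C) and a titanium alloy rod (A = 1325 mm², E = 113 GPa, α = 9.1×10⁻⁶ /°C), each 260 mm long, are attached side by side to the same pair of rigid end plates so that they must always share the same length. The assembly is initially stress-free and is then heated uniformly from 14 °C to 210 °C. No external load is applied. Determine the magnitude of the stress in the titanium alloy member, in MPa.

σ ≈ 60.5 MPa (tensile)

Equilibrium of a rigid end plate with no external load gives equal and opposite internal forces ±P in the two members. Since α_{nickel alloy} > α_{titanium alloy}, heating drives the nickel alloy into compression and the titanium alloy into tension.
Compatibility of the two members (thermal + elastic change equal): (α₁ − α₂)ΔT = P·[1/(A₁E₁) + 1/(A₂E₂)].
|α₁ − α₂|·ΔT = 3.8×10⁻⁶ × 196 = 0.0007448.
1/(A₁E₁) + 1/(A₂E₂) = 1/(1925×199×10³) + 1/(1325×113×10³) = 9.289×10⁻⁹ N⁻¹.
So P = 0.0007448 / 9.289×10⁻⁹ = 80.18 kN.
σ_{titanium alloy} = P/A₂ = 80180/1325 = 60.51 MPa, tensile.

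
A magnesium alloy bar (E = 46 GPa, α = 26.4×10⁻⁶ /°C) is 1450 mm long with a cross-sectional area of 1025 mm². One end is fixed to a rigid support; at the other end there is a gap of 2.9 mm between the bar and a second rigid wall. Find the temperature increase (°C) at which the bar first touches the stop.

The gap closes when αΔT L = 2.9 mm, since the bar is still unstressed at that instant.
So ΔT = g/(αL) = 2.9/(26.4×10⁻⁶ × 1450) = 75.76 °C.

ΔT ≈ 75.8 °C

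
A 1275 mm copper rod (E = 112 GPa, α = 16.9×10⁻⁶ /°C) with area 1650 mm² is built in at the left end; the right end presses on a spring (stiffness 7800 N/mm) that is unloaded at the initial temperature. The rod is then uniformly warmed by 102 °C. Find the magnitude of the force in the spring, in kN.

If the spring were absent the rod would lengthen by αΔT L = 16.9×10⁻⁶ × 102 × 1275 = 2.198 mm.
Let P be the compressive force at the spring. The rod shortens elastically by PL/(AE) and the spring compresses by P/k; together these equal δ_free.
P [ L/(AE) + 1/k ] = δ_free → P [ 1275/(1650×112×10³) + 1/(7800) ] = 2.198.
P = 2.198 / 0.0001351 = 16270 N.

P ≈ 16.3 kN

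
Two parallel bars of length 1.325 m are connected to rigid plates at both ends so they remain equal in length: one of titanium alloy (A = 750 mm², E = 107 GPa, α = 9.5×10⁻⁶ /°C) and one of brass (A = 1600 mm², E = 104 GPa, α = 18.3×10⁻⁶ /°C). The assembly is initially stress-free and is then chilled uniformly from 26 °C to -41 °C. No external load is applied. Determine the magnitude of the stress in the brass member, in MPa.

Both members must finish at the same length. With the larger α, the brass tends to over-contract; the plates restrain it, putting the brass in tension and the titanium alloy in compression. With no external load the two internal forces are equal and opposite, magnitude P.
Equating the net (thermal + elastic) strains gives |α₁ − α₂|·ΔT = P·[1/(A₁E₁) + 1/(A₂E₂)].
|α₁ − α₂|·ΔT = 8.8×10⁻⁶ × 67 = 0.0005896.
1/(A₁E₁) + 1/(A₂E₂) = 1/(750×107×10³) + 1/(1600×104×10³) = 1.847×10⁻⁸ N⁻¹.
So P = 0.0005896 / 1.847×10⁻⁸ = 31.92 kN.
σ_{brass} = P/A₂ = 31920/1600 = 19.95 MPa, tensile.

σ ≈ 20 MPa (tensile)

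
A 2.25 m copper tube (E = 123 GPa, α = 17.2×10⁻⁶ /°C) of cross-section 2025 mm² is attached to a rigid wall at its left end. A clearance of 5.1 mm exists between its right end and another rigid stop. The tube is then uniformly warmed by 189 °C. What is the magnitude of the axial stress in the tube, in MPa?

If the wall were absent the tube would grow by αΔT L = 17.2×10⁻⁶ × 189 × 2250 = 7.314 mm.
This exceeds the 5.1 mm gap, so the wall pushes back. The portion of expansion that must be recovered elastically is δ_free − gap = 7.314 − 5.1 = 2.214 mm.
Compatibility: PL/(AE) = 2.214 mm, so σ = P/A = E × (2.214/2250) = 121 MPa.

σ ≈ 121 MPa (compressive)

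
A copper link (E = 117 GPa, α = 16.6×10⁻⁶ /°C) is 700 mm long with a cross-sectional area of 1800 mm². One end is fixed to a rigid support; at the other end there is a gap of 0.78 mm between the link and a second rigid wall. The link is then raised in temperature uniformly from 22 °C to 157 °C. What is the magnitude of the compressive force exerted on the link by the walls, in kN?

P ≈ 237 kN

Unrestrained expansion: δ_free = αΔT L = 16.6×10⁻⁶ × 135 × 700 = 1.569 mm.
This exceeds the 0.78 mm gap, so the wall pushes back. The portion of expansion that must be recovered elastically is δ_free − gap = 1.569 − 0.78 = 0.7887 mm.
Compatibility: PL/(AE) = 0.7887 mm, so σ = P/A = E × (0.7887/700) = 131.8 MPa.
P = σA = 131.8 × 1800 = 237.3 kN.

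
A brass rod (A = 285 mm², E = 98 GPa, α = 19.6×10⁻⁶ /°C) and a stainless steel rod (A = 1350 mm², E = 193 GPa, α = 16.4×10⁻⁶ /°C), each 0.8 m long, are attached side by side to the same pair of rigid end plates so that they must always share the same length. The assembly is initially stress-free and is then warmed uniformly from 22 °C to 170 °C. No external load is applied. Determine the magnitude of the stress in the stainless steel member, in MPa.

σ ≈ 8.85 MPa (tensile)

The brass has the larger α, so on heating it would change length more than the stainless steel if both were free. The rigid plates force a common final length, so the brass is put into compression and the stainless steel into tension, with equal and opposite forces P (no external load).
Setting the final lengths equal and cancelling L: (α₁ − α₂)ΔT = P/(A₁E₁) + P/(A₂E₂).
|α₁ − α₂|·ΔT = 3.2×10⁻⁶ × 148 = 0.0004736.
1/(A₁E₁) + 1/(A₂E₂) = 1/(285×98×10³) + 1/(1350×193×10³) = 3.964×10⁻⁸ N⁻¹.
So P = 0.0004736 / 3.964×10⁻⁸ = 11.95 kN.
σ_{stainless steel} = P/A₂ = 11950/1350 = 8.85 MPa, tensile.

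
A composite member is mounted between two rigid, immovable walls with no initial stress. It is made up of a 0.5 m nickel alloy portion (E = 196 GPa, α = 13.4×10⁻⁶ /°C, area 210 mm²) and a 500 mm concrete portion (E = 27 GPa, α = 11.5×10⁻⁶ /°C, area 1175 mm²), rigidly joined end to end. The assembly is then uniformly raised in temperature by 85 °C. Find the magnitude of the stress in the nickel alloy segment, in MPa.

If the supports were absent, the total length change would be Σ αᵢΔT Lᵢ = 13.4×10⁻⁶×85×500 + 11.5×10⁻⁶×85×500 = 1.058 mm.
The rigid supports impose zero overall length change; the single axial force P common to all segments must satisfy P Σ Lᵢ/(AᵢEᵢ) = δ_free.
Σ Lᵢ/(AᵢEᵢ) = 500/(210×196×10³) + 500/(1175×27×10³) = 2.791×10⁻⁵ mm/N.
Hence P = δ_free / Σ(L/AE) = 1.058/2.791×10⁻⁵ = 37.92 kN (compressive).
σ_{nickel alloy} = P / A = 37920 / 210 = 180.6 MPa.

σ ≈ 181 MPa (compressive)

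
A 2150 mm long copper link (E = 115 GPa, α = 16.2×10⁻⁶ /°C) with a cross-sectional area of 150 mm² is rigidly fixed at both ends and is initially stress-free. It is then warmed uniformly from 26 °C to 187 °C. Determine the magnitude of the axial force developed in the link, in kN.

P ≈ 45 kN (compressive)

The ends cannot move, so σ = EαΔT = 115×10³ × 16.2×10⁻⁶ × 161 = 299.9 MPa.
Then P = σA = 299.9 × 150 mm² = 44.99 kN, compressive.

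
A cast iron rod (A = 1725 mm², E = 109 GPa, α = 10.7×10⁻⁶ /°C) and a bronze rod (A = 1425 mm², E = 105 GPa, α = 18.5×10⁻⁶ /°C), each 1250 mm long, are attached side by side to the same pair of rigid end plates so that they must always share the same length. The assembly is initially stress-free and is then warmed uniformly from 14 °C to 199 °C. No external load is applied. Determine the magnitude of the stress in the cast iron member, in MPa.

The bronze has the larger α, so on heating it would change length more than the cast iron if both were free. The rigid plates force a common final length, so the bronze is put into compression and the cast iron into tension, with equal and opposite forces P (no external load).
Setting the final lengths equal and cancelling L: (α₁ − α₂)ΔT = P/(A₁E₁) + P/(A₂E₂).
|α₁ − α₂|·ΔT = 7.8×10⁻⁶ × 185 = 0.001443.
1/(A₁E₁) + 1/(A₂E₂) = 1/(1725×109×10³) + 1/(1425×105×10³) = 1.2×10⁻⁸ N⁻¹.
So P = 0.001443 / 1.2×10⁻⁸ = 120.2 kN.
σ_{cast iron} = P/A₁ = 120200/1725 = 69.7 MPa, tensile.

σ ≈ 69.7 MPa (tensile)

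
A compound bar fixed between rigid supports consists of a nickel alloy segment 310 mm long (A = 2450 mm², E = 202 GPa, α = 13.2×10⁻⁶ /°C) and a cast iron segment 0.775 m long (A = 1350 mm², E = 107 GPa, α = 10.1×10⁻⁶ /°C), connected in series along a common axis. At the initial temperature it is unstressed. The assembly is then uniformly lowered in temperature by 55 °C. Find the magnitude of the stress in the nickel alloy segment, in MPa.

σ ≈ 44.7 MPa (tensile)

Free thermal contraction of the whole bar: Σ αᵢΔT Lᵢ = 13.2×10⁻⁶×55×310 + 10.1×10⁻⁶×55×775 = 0.6556 mm.
Since the ends are fixed, an axial force P builds up, equal in every segment, with P · Σ Lᵢ/(AᵢEᵢ) = δ_free.
The series flexibility is Σ Lᵢ/(AᵢEᵢ) = 310/(2450×202×10³) + 775/(1350×107×10³) = 5.992×10⁻⁶ mm/N.
Hence P = δ_free / Σ(L/AE) = 0.6556/5.992×10⁻⁶ = 109.4 kN (tensile).
σ_{nickel alloy} = P / A = 109400 / 2450 = 44.66 MPa.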